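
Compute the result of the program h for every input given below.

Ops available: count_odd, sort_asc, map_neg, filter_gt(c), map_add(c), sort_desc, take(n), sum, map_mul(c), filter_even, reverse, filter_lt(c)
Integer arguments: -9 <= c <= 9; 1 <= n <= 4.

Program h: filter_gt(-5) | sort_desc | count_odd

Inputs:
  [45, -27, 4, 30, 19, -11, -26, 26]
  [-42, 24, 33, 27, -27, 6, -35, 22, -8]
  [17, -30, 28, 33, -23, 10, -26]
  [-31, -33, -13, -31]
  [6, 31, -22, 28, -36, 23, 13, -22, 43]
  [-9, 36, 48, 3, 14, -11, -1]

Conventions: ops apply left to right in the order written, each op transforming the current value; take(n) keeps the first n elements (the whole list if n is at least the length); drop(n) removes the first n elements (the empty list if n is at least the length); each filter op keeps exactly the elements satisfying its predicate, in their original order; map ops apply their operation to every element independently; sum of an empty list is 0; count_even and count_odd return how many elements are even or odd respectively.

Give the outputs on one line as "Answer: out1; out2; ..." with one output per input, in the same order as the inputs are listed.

Execution, op by op:
  [45, -27, 4, 30, 19, -11, -26, 26] -> [45, 4, 30, 19, 26] -> [45, 30, 26, 19, 4] -> 2
  [-42, 24, 33, 27, -27, 6, -35, 22, -8] -> [24, 33, 27, 6, 22] -> [33, 27, 24, 22, 6] -> 2
  [17, -30, 28, 33, -23, 10, -26] -> [17, 28, 33, 10] -> [33, 28, 17, 10] -> 2
  [-31, -33, -13, -31] -> [] -> [] -> 0
  [6, 31, -22, 28, -36, 23, 13, -22, 43] -> [6, 31, 28, 23, 13, 43] -> [43, 31, 28, 23, 13, 6] -> 4
  [-9, 36, 48, 3, 14, -11, -1] -> [36, 48, 3, 14, -1] -> [48, 36, 14, 3, -1] -> 2

2; 2; 2; 0; 4; 2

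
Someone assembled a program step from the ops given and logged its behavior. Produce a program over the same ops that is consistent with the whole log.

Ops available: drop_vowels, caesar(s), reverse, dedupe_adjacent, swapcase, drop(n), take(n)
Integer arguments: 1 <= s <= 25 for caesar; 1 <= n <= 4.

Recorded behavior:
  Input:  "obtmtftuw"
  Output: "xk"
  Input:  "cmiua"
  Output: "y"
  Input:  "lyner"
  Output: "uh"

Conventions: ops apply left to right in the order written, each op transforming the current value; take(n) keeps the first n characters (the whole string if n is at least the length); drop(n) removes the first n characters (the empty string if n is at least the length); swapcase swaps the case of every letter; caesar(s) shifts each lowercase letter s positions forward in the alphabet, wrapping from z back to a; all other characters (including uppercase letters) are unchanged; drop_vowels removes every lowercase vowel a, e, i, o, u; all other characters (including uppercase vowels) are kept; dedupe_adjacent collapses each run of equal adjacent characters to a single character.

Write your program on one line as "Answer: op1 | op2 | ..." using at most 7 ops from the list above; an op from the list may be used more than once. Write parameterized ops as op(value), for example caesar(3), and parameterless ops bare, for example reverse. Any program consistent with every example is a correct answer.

take(2) | caesar(24) | caesar(10) | drop_vowels | caesar(14) | reverse

Check, running the answer program on each example:
  "obtmtftuw" -> "ob" -> "mz" -> "wj" -> "wj" -> "kx" -> "xk"
  "cmiua" -> "cm" -> "ak" -> "ku" -> "k" -> "y" -> "y"
  "lyner" -> "ly" -> "jw" -> "tg" -> "tg" -> "hu" -> "uh"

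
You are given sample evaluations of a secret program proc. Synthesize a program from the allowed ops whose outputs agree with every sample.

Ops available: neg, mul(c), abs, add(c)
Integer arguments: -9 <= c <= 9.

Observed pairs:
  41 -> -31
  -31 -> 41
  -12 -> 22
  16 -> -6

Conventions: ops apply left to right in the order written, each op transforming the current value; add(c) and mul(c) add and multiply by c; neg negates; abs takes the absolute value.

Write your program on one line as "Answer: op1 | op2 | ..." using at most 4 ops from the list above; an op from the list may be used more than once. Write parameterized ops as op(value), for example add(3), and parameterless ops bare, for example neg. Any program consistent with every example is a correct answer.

neg | add(5) | add(5)

Check, running the answer program on each example:
  41 -> -41 -> -36 -> -31
  -31 -> 31 -> 36 -> 41
  -12 -> 12 -> 17 -> 22
  16 -> -16 -> -11 -> -6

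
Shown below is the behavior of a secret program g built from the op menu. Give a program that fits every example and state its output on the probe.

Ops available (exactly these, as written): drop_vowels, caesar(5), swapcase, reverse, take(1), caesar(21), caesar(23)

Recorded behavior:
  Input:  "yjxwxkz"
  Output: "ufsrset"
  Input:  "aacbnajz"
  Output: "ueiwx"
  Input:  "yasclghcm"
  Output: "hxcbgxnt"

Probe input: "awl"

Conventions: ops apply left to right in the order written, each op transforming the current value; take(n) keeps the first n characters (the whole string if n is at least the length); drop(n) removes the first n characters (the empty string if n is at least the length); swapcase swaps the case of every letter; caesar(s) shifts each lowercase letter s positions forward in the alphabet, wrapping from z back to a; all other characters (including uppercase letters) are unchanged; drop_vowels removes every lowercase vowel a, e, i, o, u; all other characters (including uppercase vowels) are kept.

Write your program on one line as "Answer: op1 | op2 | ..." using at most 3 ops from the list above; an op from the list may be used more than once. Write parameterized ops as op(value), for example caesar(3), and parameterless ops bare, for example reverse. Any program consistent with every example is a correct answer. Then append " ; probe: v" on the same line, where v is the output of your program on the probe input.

drop_vowels | reverse | caesar(21) ; probe: "gr"

Check, running the answer program on each example:
  "yjxwxkz" -> "yjxwxkz" -> "zkxwxjy" -> "ufsrset"
  "aacbnajz" -> "cbnjz" -> "zjnbc" -> "ueiwx"
  "yasclghcm" -> "ysclghcm" -> "mchglcsy" -> "hxcbgxnt"
  probe: "awl" -> "wl" -> "lw" -> "gr"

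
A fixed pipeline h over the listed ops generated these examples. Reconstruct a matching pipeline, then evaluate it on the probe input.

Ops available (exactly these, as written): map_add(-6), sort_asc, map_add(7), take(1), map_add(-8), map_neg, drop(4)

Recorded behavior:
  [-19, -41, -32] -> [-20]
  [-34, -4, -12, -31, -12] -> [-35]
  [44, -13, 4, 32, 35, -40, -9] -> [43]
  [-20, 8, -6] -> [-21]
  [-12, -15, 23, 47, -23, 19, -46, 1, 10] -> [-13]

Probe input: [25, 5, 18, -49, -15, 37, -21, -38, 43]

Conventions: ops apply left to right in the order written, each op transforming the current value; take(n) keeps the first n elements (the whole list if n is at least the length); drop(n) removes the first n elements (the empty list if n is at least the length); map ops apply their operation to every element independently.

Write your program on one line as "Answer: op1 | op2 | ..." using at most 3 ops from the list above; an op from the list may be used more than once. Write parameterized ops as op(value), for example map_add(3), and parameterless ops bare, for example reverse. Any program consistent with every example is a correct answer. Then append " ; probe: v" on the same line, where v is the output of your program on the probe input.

map_add(7) | map_add(-8) | take(1) ; probe: [24]

Check, running the answer program on each example:
  [-19, -41, -32] -> [-12, -34, -25] -> [-20, -42, -33] -> [-20]
  [-34, -4, -12, -31, -12] -> [-27, 3, -5, -24, -5] -> [-35, -5, -13, -32, -13] -> [-35]
  [44, -13, 4, 32, 35, -40, -9] -> [51, -6, 11, 39, 42, -33, -2] -> [43, -14, 3, 31, 34, -41, -10] -> [43]
  [-20, 8, -6] -> [-13, 15, 1] -> [-21, 7, -7] -> [-21]
  [-12, -15, 23, 47, -23, 19, -46, 1, 10] -> [-5, -8, 30, 54, -16, 26, -39, 8, 17] -> [-13, -16, 22, 46, -24, 18, -47, 0, 9] -> [-13]
  probe: [25, 5, 18, -49, -15, 37, -21, -38, 43] -> [32, 12, 25, -42, -8, 44, -14, -31, 50] -> [24, 4, 17, -50, -16, 36, -22, -39, 42] -> [24]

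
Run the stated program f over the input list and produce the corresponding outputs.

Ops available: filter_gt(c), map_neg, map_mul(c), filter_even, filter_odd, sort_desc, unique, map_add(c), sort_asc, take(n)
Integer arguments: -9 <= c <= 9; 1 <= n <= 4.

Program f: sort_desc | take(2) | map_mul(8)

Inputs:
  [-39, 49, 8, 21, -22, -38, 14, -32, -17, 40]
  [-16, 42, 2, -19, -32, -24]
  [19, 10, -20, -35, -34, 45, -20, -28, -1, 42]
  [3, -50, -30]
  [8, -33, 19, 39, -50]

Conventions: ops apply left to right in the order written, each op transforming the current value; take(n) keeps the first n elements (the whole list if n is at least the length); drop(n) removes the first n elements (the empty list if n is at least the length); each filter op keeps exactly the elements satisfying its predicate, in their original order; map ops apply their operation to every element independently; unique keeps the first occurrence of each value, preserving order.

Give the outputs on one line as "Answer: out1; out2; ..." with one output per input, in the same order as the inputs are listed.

Execution, op by op:
  [-39, 49, 8, 21, -22, -38, 14, -32, -17, 40] -> [49, 40, 21, 14, 8, -17, -22, -32, -38, -39] -> [49, 40] -> [392, 320]
  [-16, 42, 2, -19, -32, -24] -> [42, 2, -16, -19, -24, -32] -> [42, 2] -> [336, 16]
  [19, 10, -20, -35, -34, 45, -20, -28, -1, 42] -> [45, 42, 19, 10, -1, -20, -20, -28, -34, -35] -> [45, 42] -> [360, 336]
  [3, -50, -30] -> [3, -30, -50] -> [3, -30] -> [24, -240]
  [8, -33, 19, 39, -50] -> [39, 19, 8, -33, -50] -> [39, 19] -> [312, 152]

[392, 320]; [336, 16]; [360, 336]; [24, -240]; [312, 152]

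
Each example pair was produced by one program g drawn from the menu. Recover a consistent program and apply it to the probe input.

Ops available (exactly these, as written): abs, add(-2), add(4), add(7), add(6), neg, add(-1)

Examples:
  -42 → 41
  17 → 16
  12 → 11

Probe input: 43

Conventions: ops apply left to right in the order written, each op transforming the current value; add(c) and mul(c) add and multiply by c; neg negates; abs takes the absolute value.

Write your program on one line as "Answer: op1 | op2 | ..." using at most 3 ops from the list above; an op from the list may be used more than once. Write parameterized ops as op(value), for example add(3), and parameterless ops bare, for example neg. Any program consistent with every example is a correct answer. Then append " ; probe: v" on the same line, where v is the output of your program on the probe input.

neg | abs | add(-1) ; probe: 42

Check, running the answer program on each example:
  -42 -> 42 -> 42 -> 41
  17 -> -17 -> 17 -> 16
  12 -> -12 -> 12 -> 11
  probe: 43 -> -43 -> 43 -> 42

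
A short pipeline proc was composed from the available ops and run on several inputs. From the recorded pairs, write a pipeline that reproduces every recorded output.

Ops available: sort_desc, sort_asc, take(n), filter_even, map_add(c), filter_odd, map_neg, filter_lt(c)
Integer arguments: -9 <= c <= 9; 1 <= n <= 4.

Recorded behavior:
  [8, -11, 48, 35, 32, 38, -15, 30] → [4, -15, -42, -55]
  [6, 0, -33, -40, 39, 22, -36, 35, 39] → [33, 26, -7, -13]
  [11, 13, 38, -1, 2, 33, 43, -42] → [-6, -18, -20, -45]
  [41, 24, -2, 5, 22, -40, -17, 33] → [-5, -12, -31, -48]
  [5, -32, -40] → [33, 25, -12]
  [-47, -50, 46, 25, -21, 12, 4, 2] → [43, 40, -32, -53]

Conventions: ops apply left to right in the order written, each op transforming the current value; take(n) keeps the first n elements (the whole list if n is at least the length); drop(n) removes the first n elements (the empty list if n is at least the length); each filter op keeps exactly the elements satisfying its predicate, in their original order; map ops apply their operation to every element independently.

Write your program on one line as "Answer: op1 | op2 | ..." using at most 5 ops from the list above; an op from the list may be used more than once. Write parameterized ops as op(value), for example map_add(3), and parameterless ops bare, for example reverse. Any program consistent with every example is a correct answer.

take(4) | sort_asc | map_add(7) | map_neg

Check, running the answer program on each example:
  [8, -11, 48, 35, 32, 38, -15, 30] -> [8, -11, 48, 35] -> [-11, 8, 35, 48] -> [-4, 15, 42, 55] -> [4, -15, -42, -55]
  [6, 0, -33, -40, 39, 22, -36, 35, 39] -> [6, 0, -33, -40] -> [-40, -33, 0, 6] -> [-33, -26, 7, 13] -> [33, 26, -7, -13]
  [11, 13, 38, -1, 2, 33, 43, -42] -> [11, 13, 38, -1] -> [-1, 11, 13, 38] -> [6, 18, 20, 45] -> [-6, -18, -20, -45]
  [41, 24, -2, 5, 22, -40, -17, 33] -> [41, 24, -2, 5] -> [-2, 5, 24, 41] -> [5, 12, 31, 48] -> [-5, -12, -31, -48]
  [5, -32, -40] -> [5, -32, -40] -> [-40, -32, 5] -> [-33, -25, 12] -> [33, 25, -12]
  [-47, -50, 46, 25, -21, 12, 4, 2] -> [-47, -50, 46, 25] -> [-50, -47, 25, 46] -> [-43, -40, 32, 53] -> [43, 40, -32, -53]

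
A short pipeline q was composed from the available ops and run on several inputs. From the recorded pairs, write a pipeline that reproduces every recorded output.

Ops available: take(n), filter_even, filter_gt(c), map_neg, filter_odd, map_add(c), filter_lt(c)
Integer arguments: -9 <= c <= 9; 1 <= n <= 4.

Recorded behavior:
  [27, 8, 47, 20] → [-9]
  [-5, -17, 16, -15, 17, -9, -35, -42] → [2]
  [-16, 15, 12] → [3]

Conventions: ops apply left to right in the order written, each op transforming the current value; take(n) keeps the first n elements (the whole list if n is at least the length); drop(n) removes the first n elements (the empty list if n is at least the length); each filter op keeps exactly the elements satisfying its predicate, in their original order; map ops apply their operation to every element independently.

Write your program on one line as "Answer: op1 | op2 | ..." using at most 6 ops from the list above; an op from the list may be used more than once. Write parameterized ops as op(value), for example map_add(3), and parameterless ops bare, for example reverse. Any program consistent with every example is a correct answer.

filter_gt(0) | map_add(-9) | take(1) | map_neg | map_add(9)

Check, running the answer program on each example:
  [27, 8, 47, 20] -> [27, 8, 47, 20] -> [18, -1, 38, 11] -> [18] -> [-18] -> [-9]
  [-5, -17, 16, -15, 17, -9, -35, -42] -> [16, 17] -> [7, 8] -> [7] -> [-7] -> [2]
  [-16, 15, 12] -> [15, 12] -> [6, 3] -> [6] -> [-6] -> [3]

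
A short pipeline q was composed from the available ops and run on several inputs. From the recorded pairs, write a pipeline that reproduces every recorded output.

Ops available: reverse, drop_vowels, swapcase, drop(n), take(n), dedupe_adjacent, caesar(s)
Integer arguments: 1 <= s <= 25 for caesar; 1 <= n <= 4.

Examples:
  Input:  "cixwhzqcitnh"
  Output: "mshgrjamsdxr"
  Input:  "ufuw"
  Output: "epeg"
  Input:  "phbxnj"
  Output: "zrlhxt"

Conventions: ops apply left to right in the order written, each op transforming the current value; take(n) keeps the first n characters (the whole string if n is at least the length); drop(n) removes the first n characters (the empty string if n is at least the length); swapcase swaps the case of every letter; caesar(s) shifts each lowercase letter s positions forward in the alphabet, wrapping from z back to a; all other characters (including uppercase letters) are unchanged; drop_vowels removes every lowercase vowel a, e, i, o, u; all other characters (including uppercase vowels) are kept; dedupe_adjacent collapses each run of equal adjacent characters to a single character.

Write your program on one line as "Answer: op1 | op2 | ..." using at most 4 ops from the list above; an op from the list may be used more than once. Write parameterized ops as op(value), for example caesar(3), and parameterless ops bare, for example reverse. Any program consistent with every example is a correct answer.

caesar(1) | caesar(22) | caesar(13)

Check, running the answer program on each example:
  "cixwhzqcitnh" -> "djyxiardjuoi" -> "zfutewnzfqke" -> "mshgrjamsdxr"
  "ufuw" -> "vgvx" -> "rcrt" -> "epeg"
  "phbxnj" -> "qicyok" -> "meyukg" -> "zrlhxt"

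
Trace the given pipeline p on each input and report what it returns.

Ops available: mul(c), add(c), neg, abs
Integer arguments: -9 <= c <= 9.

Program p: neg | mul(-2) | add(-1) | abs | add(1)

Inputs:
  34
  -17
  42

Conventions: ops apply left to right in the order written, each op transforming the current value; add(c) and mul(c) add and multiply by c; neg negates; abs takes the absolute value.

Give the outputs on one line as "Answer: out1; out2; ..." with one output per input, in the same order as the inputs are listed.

Execution, op by op:
  34 -> -34 -> 68 -> 67 -> 67 -> 68
  -17 -> 17 -> -34 -> -35 -> 35 -> 36
  42 -> -42 -> 84 -> 83 -> 83 -> 84

68; 36; 84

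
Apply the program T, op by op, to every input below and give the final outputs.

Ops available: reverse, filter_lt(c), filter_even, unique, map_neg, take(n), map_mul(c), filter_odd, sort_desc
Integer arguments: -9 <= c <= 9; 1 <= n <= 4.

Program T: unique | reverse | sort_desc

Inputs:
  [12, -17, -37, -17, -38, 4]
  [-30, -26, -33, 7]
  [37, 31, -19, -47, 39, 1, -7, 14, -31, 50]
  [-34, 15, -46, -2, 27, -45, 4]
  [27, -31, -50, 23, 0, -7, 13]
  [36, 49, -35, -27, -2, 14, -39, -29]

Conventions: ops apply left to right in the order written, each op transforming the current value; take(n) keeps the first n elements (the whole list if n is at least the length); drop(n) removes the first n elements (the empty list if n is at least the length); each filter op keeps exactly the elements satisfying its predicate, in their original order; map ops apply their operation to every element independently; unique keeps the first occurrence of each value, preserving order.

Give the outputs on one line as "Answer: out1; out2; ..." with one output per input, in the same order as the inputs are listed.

Execution, op by op:
  [12, -17, -37, -17, -38, 4] -> [12, -17, -37, -38, 4] -> [4, -38, -37, -17, 12] -> [12, 4, -17, -37, -38]
  [-30, -26, -33, 7] -> [-30, -26, -33, 7] -> [7, -33, -26, -30] -> [7, -26, -30, -33]
  [37, 31, -19, -47, 39, 1, -7, 14, -31, 50] -> [37, 31, -19, -47, 39, 1, -7, 14, -31, 50] -> [50, -31, 14, -7, 1, 39, -47, -19, 31, 37] -> [50, 39, 37, 31, 14, 1, -7, -19, -31, -47]
  [-34, 15, -46, -2, 27, -45, 4] -> [-34, 15, -46, -2, 27, -45, 4] -> [4, -45, 27, -2, -46, 15, -34] -> [27, 15, 4, -2, -34, -45, -46]
  [27, -31, -50, 23, 0, -7, 13] -> [27, -31, -50, 23, 0, -7, 13] -> [13, -7, 0, 23, -50, -31, 27] -> [27, 23, 13, 0, -7, -31, -50]
  [36, 49, -35, -27, -2, 14, -39, -29] -> [36, 49, -35, -27, -2, 14, -39, -29] -> [-29, -39, 14, -2, -27, -35, 49, 36] -> [49, 36, 14, -2, -27, -29, -35, -39]

[12, 4, -17, -37, -38]; [7, -26, -30, -33]; [50, 39, 37, 31, 14, 1, -7, -19, -31, -47]; [27, 15, 4, -2, -34, -45, -46]; [27, 23, 13, 0, -7, -31, -50]; [49, 36, 14, -2, -27, -29, -35, -39]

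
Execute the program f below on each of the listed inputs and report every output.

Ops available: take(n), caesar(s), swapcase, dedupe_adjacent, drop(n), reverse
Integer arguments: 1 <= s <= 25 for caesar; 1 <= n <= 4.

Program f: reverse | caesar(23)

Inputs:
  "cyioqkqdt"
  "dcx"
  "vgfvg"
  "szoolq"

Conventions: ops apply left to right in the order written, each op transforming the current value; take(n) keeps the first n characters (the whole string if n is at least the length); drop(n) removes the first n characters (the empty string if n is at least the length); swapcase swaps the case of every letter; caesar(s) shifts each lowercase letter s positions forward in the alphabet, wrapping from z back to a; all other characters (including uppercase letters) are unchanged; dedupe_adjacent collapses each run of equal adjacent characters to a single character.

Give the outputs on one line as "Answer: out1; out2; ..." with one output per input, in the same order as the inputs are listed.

Execution, op by op:
  "cyioqkqdt" -> "tdqkqoiyc" -> "qanhnlfvz"
  "dcx" -> "xcd" -> "uza"
  "vgfvg" -> "gvfgv" -> "dscds"
  "szoolq" -> "qloozs" -> "nillwp"

"qanhnlfvz"; "uza"; "dscds"; "nillwp"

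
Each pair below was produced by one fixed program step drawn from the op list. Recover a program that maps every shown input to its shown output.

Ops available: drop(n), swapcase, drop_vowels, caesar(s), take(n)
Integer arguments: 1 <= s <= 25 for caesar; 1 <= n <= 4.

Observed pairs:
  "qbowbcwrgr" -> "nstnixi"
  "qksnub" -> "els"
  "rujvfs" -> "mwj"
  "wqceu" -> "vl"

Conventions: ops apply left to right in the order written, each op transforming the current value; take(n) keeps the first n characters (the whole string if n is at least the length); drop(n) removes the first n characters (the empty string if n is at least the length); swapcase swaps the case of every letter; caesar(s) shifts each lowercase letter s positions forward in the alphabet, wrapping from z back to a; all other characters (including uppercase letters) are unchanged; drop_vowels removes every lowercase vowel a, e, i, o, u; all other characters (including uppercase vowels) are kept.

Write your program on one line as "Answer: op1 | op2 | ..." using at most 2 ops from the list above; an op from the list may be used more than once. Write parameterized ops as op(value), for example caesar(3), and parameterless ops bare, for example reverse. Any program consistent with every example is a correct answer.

caesar(17) | drop(3)

Check, running the answer program on each example:
  "qbowbcwrgr" -> "hsfnstnixi" -> "nstnixi"
  "qksnub" -> "hbjels" -> "els"
  "rujvfs" -> "ilamwj" -> "mwj"
  "wqceu" -> "nhtvl" -> "vl"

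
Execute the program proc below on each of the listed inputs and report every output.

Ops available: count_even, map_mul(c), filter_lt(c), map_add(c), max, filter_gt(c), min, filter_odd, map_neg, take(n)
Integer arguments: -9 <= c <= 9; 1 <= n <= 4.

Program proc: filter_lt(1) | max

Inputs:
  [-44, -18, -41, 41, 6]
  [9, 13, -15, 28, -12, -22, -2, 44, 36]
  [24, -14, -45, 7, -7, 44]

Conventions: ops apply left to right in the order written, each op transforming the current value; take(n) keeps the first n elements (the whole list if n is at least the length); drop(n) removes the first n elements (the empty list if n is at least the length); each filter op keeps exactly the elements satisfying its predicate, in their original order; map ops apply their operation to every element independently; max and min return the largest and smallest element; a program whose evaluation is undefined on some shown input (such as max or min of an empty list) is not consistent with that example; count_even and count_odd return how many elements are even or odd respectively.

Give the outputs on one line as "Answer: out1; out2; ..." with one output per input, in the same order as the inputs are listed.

Execution, op by op:
  [-44, -18, -41, 41, 6] -> [-44, -18, -41] -> -18
  [9, 13, -15, 28, -12, -22, -2, 44, 36] -> [-15, -12, -22, -2] -> -2
  [24, -14, -45, 7, -7, 44] -> [-14, -45, -7] -> -7

-18; -2; -7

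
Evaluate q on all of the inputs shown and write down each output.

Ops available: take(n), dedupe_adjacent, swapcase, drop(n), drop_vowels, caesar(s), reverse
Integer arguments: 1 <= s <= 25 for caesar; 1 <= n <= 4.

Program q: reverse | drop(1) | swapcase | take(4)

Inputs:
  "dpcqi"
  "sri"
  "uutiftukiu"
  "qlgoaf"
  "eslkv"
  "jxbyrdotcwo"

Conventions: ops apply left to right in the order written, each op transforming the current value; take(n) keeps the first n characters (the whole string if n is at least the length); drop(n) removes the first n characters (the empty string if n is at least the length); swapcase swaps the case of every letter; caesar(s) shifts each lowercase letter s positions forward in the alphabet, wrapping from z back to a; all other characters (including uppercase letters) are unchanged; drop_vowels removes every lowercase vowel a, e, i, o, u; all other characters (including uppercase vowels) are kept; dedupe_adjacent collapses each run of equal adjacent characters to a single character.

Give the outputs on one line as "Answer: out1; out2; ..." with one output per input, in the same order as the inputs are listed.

"QCPD"; "RS"; "IKUT"; "AOGL"; "KLSE"; "WCTO"

Execution, op by op:
  "dpcqi" -> "iqcpd" -> "qcpd" -> "QCPD" -> "QCPD"
  "sri" -> "irs" -> "rs" -> "RS" -> "RS"
  "uutiftukiu" -> "uikutfituu" -> "ikutfituu" -> "IKUTFITUU" -> "IKUT"
  "qlgoaf" -> "faoglq" -> "aoglq" -> "AOGLQ" -> "AOGL"
  "eslkv" -> "vklse" -> "klse" -> "KLSE" -> "KLSE"
  "jxbyrdotcwo" -> "owctodrybxj" -> "wctodrybxj" -> "WCTODRYBXJ" -> "WCTO"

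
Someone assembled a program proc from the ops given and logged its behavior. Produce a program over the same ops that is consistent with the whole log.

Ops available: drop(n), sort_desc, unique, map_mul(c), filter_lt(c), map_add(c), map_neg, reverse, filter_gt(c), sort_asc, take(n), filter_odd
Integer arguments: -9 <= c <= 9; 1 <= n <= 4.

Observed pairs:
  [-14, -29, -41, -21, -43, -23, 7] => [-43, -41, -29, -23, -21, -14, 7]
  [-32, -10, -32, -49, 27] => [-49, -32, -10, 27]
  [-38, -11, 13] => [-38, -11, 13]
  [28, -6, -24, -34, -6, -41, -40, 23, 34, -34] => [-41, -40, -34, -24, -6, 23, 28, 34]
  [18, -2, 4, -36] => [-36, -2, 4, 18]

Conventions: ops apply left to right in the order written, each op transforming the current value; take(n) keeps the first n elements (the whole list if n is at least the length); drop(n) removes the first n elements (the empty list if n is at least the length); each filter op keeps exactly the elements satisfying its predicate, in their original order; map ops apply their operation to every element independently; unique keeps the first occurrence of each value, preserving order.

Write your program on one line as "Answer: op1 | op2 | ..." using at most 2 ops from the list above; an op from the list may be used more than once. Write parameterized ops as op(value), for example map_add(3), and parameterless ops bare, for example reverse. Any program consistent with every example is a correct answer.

sort_asc | unique

Check, running the answer program on each example:
  [-14, -29, -41, -21, -43, -23, 7] -> [-43, -41, -29, -23, -21, -14, 7] -> [-43, -41, -29, -23, -21, -14, 7]
  [-32, -10, -32, -49, 27] -> [-49, -32, -32, -10, 27] -> [-49, -32, -10, 27]
  [-38, -11, 13] -> [-38, -11, 13] -> [-38, -11, 13]
  [28, -6, -24, -34, -6, -41, -40, 23, 34, -34] -> [-41, -40, -34, -34, -24, -6, -6, 23, 28, 34] -> [-41, -40, -34, -24, -6, 23, 28, 34]
  [18, -2, 4, -36] -> [-36, -2, 4, 18] -> [-36, -2, 4, 18]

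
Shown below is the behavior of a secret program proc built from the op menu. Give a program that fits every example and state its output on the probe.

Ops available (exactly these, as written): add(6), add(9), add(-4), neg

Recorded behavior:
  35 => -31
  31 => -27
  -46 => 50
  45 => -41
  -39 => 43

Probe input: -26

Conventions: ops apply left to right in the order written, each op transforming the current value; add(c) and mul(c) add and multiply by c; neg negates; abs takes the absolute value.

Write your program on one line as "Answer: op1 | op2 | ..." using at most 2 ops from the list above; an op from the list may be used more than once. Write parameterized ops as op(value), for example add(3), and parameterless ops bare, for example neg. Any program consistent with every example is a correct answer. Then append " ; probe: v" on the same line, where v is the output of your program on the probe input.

add(-4) | neg ; probe: 30

Check, running the answer program on each example:
  35 -> 31 -> -31
  31 -> 27 -> -27
  -46 -> -50 -> 50
  45 -> 41 -> -41
  -39 -> -43 -> 43
  probe: -26 -> -30 -> 30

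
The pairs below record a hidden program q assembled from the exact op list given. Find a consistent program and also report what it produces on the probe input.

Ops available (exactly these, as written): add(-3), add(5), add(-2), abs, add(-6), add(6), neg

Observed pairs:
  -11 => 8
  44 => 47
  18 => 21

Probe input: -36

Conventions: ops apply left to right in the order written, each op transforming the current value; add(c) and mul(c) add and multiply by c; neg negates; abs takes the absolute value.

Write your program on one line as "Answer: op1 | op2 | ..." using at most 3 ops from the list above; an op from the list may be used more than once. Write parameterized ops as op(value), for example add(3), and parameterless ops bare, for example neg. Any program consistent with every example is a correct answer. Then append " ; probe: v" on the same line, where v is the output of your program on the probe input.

add(-3) | add(6) | abs ; probe: 33

Check, running the answer program on each example:
  -11 -> -14 -> -8 -> 8
  44 -> 41 -> 47 -> 47
  18 -> 15 -> 21 -> 21
  probe: -36 -> -39 -> -33 -> 33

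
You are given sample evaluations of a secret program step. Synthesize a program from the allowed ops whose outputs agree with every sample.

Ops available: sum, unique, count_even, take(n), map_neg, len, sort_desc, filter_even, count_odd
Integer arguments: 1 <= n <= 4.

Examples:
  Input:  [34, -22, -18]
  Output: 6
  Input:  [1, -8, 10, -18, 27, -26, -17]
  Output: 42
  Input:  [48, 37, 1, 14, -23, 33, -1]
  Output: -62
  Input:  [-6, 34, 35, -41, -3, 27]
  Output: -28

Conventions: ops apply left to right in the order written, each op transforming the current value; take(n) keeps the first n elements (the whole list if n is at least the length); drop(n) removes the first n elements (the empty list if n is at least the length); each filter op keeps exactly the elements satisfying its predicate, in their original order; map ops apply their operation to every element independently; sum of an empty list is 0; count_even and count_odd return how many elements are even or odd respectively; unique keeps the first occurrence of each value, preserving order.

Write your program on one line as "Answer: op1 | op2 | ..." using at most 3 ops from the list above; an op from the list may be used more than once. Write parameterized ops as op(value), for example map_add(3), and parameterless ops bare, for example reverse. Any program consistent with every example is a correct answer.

map_neg | filter_even | sum

Check, running the answer program on each example:
  [34, -22, -18] -> [-34, 22, 18] -> [-34, 22, 18] -> 6
  [1, -8, 10, -18, 27, -26, -17] -> [-1, 8, -10, 18, -27, 26, 17] -> [8, -10, 18, 26] -> 42
  [48, 37, 1, 14, -23, 33, -1] -> [-48, -37, -1, -14, 23, -33, 1] -> [-48, -14] -> -62
  [-6, 34, 35, -41, -3, 27] -> [6, -34, -35, 41, 3, -27] -> [6, -34] -> -28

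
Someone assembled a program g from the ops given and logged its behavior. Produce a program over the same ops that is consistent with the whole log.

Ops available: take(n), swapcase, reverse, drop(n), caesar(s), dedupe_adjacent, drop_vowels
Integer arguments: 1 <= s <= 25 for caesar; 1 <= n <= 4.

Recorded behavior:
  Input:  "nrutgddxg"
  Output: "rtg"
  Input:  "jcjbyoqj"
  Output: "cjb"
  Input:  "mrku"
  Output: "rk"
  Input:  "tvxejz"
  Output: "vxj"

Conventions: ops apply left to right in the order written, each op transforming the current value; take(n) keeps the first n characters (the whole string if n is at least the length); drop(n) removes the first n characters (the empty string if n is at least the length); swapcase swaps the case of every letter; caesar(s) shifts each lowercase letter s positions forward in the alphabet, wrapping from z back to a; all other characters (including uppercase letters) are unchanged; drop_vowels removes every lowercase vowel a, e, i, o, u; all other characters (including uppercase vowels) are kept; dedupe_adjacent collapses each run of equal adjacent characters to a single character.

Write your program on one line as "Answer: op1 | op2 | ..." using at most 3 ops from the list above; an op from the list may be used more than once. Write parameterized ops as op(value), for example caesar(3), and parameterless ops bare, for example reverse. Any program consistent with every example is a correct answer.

drop(1) | drop_vowels | take(3)

Check, running the answer program on each example:
  "nrutgddxg" -> "rutgddxg" -> "rtgddxg" -> "rtg"
  "jcjbyoqj" -> "cjbyoqj" -> "cjbyqj" -> "cjb"
  "mrku" -> "rku" -> "rk" -> "rk"
  "tvxejz" -> "vxejz" -> "vxjz" -> "vxj"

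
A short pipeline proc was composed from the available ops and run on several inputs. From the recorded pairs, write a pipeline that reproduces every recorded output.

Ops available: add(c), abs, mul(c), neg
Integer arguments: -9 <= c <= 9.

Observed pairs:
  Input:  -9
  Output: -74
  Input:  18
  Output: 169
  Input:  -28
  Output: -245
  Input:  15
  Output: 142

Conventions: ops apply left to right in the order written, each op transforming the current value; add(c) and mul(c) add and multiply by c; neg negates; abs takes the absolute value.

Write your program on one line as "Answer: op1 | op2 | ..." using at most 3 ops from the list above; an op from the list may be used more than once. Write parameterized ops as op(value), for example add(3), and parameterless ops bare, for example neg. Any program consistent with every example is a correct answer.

neg | mul(-9) | add(7)

Check, running the answer program on each example:
  -9 -> 9 -> -81 -> -74
  18 -> -18 -> 162 -> 169
  -28 -> 28 -> -252 -> -245
  15 -> -15 -> 135 -> 142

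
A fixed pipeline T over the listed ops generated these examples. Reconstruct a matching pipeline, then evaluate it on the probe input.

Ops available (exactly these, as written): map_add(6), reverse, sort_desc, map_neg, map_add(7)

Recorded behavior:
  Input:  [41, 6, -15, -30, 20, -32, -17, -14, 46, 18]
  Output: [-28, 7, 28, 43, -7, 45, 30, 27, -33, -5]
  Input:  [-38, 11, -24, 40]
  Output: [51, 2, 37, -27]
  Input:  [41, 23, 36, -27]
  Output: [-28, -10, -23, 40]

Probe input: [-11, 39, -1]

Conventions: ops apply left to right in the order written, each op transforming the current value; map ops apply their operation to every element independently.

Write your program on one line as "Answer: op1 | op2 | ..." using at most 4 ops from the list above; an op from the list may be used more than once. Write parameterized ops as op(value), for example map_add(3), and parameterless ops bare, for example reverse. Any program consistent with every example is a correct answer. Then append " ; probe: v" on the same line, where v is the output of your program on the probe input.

map_neg | map_add(7) | map_add(6) ; probe: [24, -26, 14]

Check, running the answer program on each example:
  [41, 6, -15, -30, 20, -32, -17, -14, 46, 18] -> [-41, -6, 15, 30, -20, 32, 17, 14, -46, -18] -> [-34, 1, 22, 37, -13, 39, 24, 21, -39, -11] -> [-28, 7, 28, 43, -7, 45, 30, 27, -33, -5]
  [-38, 11, -24, 40] -> [38, -11, 24, -40] -> [45, -4, 31, -33] -> [51, 2, 37, -27]
  [41, 23, 36, -27] -> [-41, -23, -36, 27] -> [-34, -16, -29, 34] -> [-28, -10, -23, 40]
  probe: [-11, 39, -1] -> [11, -39, 1] -> [18, -32, 8] -> [24, -26, 14]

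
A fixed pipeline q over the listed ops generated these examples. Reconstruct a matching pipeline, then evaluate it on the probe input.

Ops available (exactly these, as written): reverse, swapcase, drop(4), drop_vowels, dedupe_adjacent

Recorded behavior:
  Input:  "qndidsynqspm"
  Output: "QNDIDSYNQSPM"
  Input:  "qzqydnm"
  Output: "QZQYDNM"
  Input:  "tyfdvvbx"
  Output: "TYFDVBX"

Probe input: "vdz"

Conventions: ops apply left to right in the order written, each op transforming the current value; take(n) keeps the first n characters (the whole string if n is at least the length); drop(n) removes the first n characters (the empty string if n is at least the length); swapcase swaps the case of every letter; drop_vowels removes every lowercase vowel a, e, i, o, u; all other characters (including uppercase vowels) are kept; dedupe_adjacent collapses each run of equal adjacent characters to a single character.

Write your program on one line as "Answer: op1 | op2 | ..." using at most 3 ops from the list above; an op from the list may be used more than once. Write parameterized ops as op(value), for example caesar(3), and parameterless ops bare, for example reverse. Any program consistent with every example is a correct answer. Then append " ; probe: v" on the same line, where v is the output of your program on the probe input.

dedupe_adjacent | swapcase ; probe: "VDZ"

Check, running the answer program on each example:
  "qndidsynqspm" -> "qndidsynqspm" -> "QNDIDSYNQSPM"
  "qzqydnm" -> "qzqydnm" -> "QZQYDNM"
  "tyfdvvbx" -> "tyfdvbx" -> "TYFDVBX"
  probe: "vdz" -> "vdz" -> "VDZ"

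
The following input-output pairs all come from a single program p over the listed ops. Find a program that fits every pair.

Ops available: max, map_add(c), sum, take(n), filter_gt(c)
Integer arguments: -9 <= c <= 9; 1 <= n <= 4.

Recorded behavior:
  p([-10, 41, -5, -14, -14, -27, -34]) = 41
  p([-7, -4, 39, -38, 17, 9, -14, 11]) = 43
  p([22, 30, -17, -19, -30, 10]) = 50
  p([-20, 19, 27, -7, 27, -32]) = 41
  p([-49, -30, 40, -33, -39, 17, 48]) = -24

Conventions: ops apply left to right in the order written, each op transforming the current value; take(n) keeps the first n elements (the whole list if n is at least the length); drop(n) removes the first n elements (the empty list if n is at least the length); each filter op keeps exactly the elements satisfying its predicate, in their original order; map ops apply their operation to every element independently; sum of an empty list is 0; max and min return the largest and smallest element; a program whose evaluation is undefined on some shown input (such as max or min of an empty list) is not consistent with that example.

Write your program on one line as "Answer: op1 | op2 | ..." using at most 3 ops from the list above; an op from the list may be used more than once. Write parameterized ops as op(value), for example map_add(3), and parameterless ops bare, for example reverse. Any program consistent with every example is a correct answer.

take(3) | map_add(5) | sum

Check, running the answer program on each example:
  [-10, 41, -5, -14, -14, -27, -34] -> [-10, 41, -5] -> [-5, 46, 0] -> 41
  [-7, -4, 39, -38, 17, 9, -14, 11] -> [-7, -4, 39] -> [-2, 1, 44] -> 43
  [22, 30, -17, -19, -30, 10] -> [22, 30, -17] -> [27, 35, -12] -> 50
  [-20, 19, 27, -7, 27, -32] -> [-20, 19, 27] -> [-15, 24, 32] -> 41
  [-49, -30, 40, -33, -39, 17, 48] -> [-49, -30, 40] -> [-44, -25, 45] -> -24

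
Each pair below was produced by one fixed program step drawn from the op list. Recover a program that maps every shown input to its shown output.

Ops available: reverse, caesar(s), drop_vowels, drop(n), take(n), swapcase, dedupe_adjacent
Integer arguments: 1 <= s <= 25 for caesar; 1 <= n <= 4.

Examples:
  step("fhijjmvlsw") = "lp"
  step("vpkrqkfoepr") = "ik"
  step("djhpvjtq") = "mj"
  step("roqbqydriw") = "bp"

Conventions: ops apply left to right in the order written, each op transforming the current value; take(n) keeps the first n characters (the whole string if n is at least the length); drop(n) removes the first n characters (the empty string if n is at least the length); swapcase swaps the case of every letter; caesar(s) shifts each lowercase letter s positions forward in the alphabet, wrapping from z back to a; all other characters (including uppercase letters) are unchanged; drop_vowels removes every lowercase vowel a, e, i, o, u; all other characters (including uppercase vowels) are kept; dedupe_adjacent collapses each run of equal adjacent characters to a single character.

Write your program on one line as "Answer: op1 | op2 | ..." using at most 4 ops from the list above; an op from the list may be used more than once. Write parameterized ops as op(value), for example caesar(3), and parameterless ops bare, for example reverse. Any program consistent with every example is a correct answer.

reverse | take(2) | reverse | caesar(19)

Check, running the answer program on each example:
  "fhijjmvlsw" -> "wslvmjjihf" -> "ws" -> "sw" -> "lp"
  "vpkrqkfoepr" -> "rpeofkqrkpv" -> "rp" -> "pr" -> "ik"
  "djhpvjtq" -> "qtjvphjd" -> "qt" -> "tq" -> "mj"
  "roqbqydriw" -> "wirdyqbqor" -> "wi" -> "iw" -> "bp"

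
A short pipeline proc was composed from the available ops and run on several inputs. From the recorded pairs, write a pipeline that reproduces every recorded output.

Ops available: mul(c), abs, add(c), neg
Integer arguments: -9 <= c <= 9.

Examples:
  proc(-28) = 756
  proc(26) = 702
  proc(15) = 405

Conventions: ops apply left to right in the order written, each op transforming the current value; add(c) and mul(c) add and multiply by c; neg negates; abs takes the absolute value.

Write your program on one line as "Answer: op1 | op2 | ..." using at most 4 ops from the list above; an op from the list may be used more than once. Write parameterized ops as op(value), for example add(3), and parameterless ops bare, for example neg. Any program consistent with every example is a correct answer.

mul(-9) | abs | mul(3)

Check, running the answer program on each example:
  -28 -> 252 -> 252 -> 756
  26 -> -234 -> 234 -> 702
  15 -> -135 -> 135 -> 405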